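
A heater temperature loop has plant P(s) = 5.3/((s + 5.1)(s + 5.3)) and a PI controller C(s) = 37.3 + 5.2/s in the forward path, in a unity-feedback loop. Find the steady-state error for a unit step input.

The open loop C(s)P(s) has a pole at the origin (type 1), so the static position error constant is infinite and e_ss = 1/(1+∞) = 0.

0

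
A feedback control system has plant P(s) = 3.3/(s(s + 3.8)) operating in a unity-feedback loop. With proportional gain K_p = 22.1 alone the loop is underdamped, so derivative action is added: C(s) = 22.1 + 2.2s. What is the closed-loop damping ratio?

ζ = 0.648

Forward path: (22.1 + 2.2s)·3.3/(s(s+3.8)). The closed-loop characteristic equation is s² + (3.8 + 3.3·2.2)s + 3.3·22.1 = 0.
That is s² + 11.06s + 72.93 = 0, so ω_n = 8.54 rad/s and ζ = 11.06/(2·8.54) = 0.6475.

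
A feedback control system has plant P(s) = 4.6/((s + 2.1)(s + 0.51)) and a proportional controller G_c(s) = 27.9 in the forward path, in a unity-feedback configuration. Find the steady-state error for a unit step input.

0.00828

The loop is type 0. Static position error constant K_pos = G_c(0)·P(0) = 27.9·4.295 = 119.8.
Steady-state error to a unit step: e_ss = 1/(1+K_pos) = 1/120.8 = 0.00828.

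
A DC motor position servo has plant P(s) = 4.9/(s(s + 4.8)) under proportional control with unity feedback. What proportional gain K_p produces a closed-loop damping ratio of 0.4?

K_p = 7.35

Closed-loop characteristic equation: s² + 4.8s + K_p·4.9 = 0.
So ω_n = √(4.9K_p) and 2ζω_n = 4.8, giving ζ = 4.8/(2√(4.9K_p)).
Setting ζ = 0.4: √(4.9K_p) = 4.8/(2·0.4) = 6, so K_p = 36/4.9 = 7.35.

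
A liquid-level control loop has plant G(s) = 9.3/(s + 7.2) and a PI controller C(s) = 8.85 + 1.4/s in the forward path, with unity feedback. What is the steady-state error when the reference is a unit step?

0

The open loop C(s)G(s) has a pole at the origin (type 1), so the static position error constant is infinite and e_ss = 1/(1+∞) = 0.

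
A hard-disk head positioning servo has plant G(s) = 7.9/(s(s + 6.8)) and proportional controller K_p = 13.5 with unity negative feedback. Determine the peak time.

T_p = 0.322 s

Closed-loop characteristic equation: s² + 6.8s + 106.7 = 0, so ω_n = 10.33 rad/s and ζ = 6.8/(2·10.33) = 0.3292.
Damped frequency ω_d = ω_n√(1−ζ²) = 9.751 rad/s, so peak time T_p = π/ω_d = 0.322 s.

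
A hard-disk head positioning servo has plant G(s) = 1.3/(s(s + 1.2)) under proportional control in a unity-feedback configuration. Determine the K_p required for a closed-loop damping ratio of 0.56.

K_p = 0.883

Closed-loop characteristic equation: s² + 1.2s + K_p·1.3 = 0.
So ω_n = √(1.3K_p) and 2ζω_n = 1.2, giving ζ = 1.2/(2√(1.3K_p)).
Setting ζ = 0.56: √(1.3K_p) = 1.2/(2·0.56) = 1.071, so K_p = 1.148/1.3 = 0.883.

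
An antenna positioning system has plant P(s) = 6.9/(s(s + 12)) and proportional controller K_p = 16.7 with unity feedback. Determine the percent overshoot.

12%

From 1 + K_pP(s) = 0: s² + 12s + 115.2 = 0 ⇒ ω_n = 10.73, ζ = 0.5589.
%OS = 100·exp(−πζ/√(1−ζ²)) = 100·exp(−π·0.5589/√0.6876) = 12%.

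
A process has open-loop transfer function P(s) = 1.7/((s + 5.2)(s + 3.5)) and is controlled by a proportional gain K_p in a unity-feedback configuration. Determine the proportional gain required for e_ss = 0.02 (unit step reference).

For a type-0 loop with proportional control, e_ss = 1/(1 + K_p·P(0)).
P(0) = 0.09341. Require 1/(1 + K_p·0.09341) = 0.02, so 1 + 0.09341·K_p = 50.
K_p = (50 − 1)/0.09341 = 525.

K_p = 525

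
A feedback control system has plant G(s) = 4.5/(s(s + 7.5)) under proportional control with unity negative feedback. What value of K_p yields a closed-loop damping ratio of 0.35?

Closed-loop characteristic equation: s² + 7.5s + K_p·4.5 = 0.
So ω_n = √(4.5K_p) and 2ζω_n = 7.5, giving ζ = 7.5/(2√(4.5K_p)).
Setting ζ = 0.35: √(4.5K_p) = 7.5/(2·0.35) = 10.71, so K_p = 114.8/4.5 = 25.5.

K_p = 25.5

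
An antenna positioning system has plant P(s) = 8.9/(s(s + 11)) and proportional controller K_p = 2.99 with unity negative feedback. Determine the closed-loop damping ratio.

The closed-loop denominator is s(s+11) + 2.99·8.9 = s² + 11s + 26.61.
So ω_n² = 26.61 ⇒ ω_n = 5.159 rad/s, and ζ = 11/(2ω_n) = 1.07.

ζ = 1.07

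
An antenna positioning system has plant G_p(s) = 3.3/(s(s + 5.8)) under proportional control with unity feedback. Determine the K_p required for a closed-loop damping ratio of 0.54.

K_p = 8.74

Closed-loop characteristic equation: s² + 5.8s + K_p·3.3 = 0.
So ω_n = √(3.3K_p) and 2ζω_n = 5.8, giving ζ = 5.8/(2√(3.3K_p)).
Setting ζ = 0.54: √(3.3K_p) = 5.8/(2·0.54) = 5.37, so K_p = 28.84/3.3 = 8.74.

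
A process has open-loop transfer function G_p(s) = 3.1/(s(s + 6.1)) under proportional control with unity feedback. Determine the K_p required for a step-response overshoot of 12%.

From %OS = 100·exp(−πζ/√(1−ζ²)) = 12%, ζ = −ln(0.12)/√(π²+ln²(0.12)) = 0.5594.
Characteristic equation s² + 6.1s + 3.1K_p = 0 gives ζ = 6.1/(2√(3.1K_p)).
Setting ζ = 0.5594: √(3.1K_p) = 6.1/(2·0.5594) = 5.452, so K_p = 29.73/3.1 = 9.59.

K_p = 9.59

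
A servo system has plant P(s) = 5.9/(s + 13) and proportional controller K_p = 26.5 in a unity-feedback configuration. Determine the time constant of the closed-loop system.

τ = 0.0059 s

Closed-loop transfer function: T(s) = K_p·P(s)/(1 + K_p·P(s)) = 156.4/(s + 13 + 156.4) = 156.4/(s + 169.4).
Time constant τ = 1/169.4 = 0.0059 s.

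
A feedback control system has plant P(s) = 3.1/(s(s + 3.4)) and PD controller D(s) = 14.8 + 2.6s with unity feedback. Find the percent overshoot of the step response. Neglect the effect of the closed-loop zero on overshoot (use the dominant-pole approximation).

0.685%

Forward path: (14.8 + 2.6s)·3.1/(s(s+3.4)). The closed-loop characteristic equation is s² + (3.4 + 3.1·2.6)s + 3.1·14.8 = 0.
That is s² + 11.46s + 45.88 = 0, so ω_n = 6.773 rad/s and ζ = 11.46/(2·6.773) = 0.8459.
%OS = 100·exp(−πζ/√(1−ζ²)) = 0.685%.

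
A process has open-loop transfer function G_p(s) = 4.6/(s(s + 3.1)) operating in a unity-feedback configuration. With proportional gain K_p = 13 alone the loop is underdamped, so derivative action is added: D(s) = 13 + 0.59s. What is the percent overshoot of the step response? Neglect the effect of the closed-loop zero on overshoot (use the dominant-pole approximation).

28%

Forward path: (13 + 0.59s)·4.6/(s(s+3.1)). The closed-loop characteristic equation is s² + (3.1 + 4.6·0.59)s + 4.6·13 = 0.
That is s² + 5.814s + 59.8 = 0, so ω_n = 7.733 rad/s and ζ = 5.814/(2·7.733) = 0.3759.
%OS = 100·exp(−πζ/√(1−ζ²)) = 28%.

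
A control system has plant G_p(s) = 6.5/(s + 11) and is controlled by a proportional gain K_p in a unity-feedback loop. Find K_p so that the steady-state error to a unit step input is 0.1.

K_p = 15.2

The loop is type 0, so e_ss(step) = 1/(1 + K_pos) with K_pos = K_p·G_p(0).
G_p(0) = 0.5909. Require 1/(1 + K_p·0.5909) = 0.1, so 1 + 0.5909·K_p = 10.
K_p = (10 − 1)/0.5909 = 15.2.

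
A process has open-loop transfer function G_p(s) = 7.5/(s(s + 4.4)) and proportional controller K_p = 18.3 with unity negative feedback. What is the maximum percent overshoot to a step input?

From 1 + K_pG_p(s) = 0: s² + 4.4s + 137.2 = 0 ⇒ ω_n = 11.72, ζ = 0.1878.
%OS = 100·exp(−πζ/√(1−ζ²)) = 100·exp(−π·0.1878/√0.9647) = 54.8%.

54.8%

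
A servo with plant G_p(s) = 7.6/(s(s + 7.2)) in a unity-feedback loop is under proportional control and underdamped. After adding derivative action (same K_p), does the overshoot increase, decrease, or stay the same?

decrease

With PD the characteristic equation becomes s² + (a + K·K_d)s + K·K_p = 0; the damping term grows, ζ rises, overshoot falls.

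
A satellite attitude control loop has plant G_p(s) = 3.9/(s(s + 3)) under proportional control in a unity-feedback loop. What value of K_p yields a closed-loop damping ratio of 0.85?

K_p = 0.799

Closed-loop characteristic equation: s² + 3s + K_p·3.9 = 0.
So ω_n = √(3.9K_p) and 2ζω_n = 3, giving ζ = 3/(2√(3.9K_p)).
Setting ζ = 0.85: √(3.9K_p) = 3/(2·0.85) = 1.765, so K_p = 3.114/3.9 = 0.799.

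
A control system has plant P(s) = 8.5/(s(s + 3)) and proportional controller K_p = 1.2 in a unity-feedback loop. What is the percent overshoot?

Closed-loop characteristic equation: s² + 3s + 10.2 = 0, so ω_n = 3.194 rad/s and ζ = 3/(2·3.194) = 0.4697.
%OS = 100·exp(−πζ/√(1−ζ²)) = 100·exp(−π·0.4697/√0.7794) = 18.8%.

18.8%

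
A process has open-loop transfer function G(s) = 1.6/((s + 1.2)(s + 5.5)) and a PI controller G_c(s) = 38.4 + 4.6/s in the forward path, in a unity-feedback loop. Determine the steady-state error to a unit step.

The open loop G_c(s)G(s) has a pole at the origin (type 1), so the static position error constant is infinite and e_ss = 1/(1+∞) = 0.

0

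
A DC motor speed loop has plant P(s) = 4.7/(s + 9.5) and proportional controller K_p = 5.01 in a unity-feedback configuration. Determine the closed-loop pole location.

Closed-loop transfer function: T(s) = K_p·P(s)/(1 + K_p·P(s)) = 23.55/(s + 9.5 + 23.55) = 23.55/(s + 33.05).
The closed-loop pole is at s = −33.05.

s = -33.05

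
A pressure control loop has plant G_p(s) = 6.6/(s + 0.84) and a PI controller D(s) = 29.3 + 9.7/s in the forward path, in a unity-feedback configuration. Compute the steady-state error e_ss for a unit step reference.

0

The open loop D(s)G_p(s) has a pole at the origin (type 1), so the static position error constant is infinite and e_ss = 1/(1+∞) = 0.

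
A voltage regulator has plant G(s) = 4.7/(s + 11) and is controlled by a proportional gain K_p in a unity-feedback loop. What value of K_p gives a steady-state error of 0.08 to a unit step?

The loop is type 0, so e_ss(step) = 1/(1 + K_pos) with K_pos = K_p·G(0).
G(0) = 0.4273. Require 1/(1 + K_p·0.4273) = 0.08, so 1 + 0.4273·K_p = 12.5.
K_p = (12.5 − 1)/0.4273 = 26.9.

K_p = 26.9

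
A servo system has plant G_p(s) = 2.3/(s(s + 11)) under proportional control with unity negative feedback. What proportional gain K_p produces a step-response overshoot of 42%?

From %OS = 100·exp(−πζ/√(1−ζ²)) = 42%, ζ = −ln(0.42)/√(π²+ln²(0.42)) = 0.2662.
Characteristic equation s² + 11s + 2.3K_p = 0 gives ζ = 11/(2√(2.3K_p)).
Setting ζ = 0.2662: √(2.3K_p) = 11/(2·0.2662) = 20.66, so K_p = 427/2.3 = 186.

K_p = 186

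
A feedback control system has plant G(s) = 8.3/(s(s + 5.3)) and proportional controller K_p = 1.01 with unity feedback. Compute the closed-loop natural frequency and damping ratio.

With unity feedback the closed-loop characteristic equation is s² + 5.3s + 1.01·8.3 = s² + 5.3s + 8.383 = 0.
Matching s² + 2ζω_n s + ω_n²: ω_n = √8.383 = 2.895 rad/s and 2ζω_n = 5.3, so ζ = 5.3/(2·2.895) = 0.915.

ω_n = 2.9 rad/s, ζ = 0.915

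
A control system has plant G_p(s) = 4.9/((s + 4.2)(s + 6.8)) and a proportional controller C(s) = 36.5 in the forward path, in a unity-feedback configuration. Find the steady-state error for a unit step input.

The loop is type 0. Static position error constant K_pos = C(0)·G_p(0) = 36.5·0.1716 = 6.262.
Steady-state error to a unit step: e_ss = 1/(1+K_pos) = 1/7.262 = 0.138.

0.138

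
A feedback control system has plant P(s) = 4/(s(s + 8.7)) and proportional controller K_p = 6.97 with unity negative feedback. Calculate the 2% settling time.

T_s ≈ 0.92 s

Closed-loop characteristic equation: s² + 8.7s + 27.88 = 0, so ω_n = 5.28 rad/s and ζ = 8.7/(2·5.28) = 0.8238.
2% settling time T_s ≈ 4/(ζω_n) = 4/4.35 = 0.92 s.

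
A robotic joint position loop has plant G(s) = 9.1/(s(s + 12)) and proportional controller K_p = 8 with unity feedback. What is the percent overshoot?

From 1 + K_pG(s) = 0: s² + 12s + 72.8 = 0 ⇒ ω_n = 8.532, ζ = 0.7032.
%OS = 100·exp(−πζ/√(1−ζ²)) = 100·exp(−π·0.7032/√0.5055) = 4.47%.

4.47%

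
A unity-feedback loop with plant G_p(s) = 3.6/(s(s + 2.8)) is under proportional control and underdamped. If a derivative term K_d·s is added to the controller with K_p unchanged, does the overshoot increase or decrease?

decrease

The derivative term adds K·K_d to the s-coefficient of the characteristic equation, raising 2ζω_n while ω_n is unchanged; ζ increases, so overshoot decreases.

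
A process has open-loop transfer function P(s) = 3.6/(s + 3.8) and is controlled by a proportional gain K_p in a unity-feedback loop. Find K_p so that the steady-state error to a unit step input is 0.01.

The loop is type 0, so e_ss(step) = 1/(1 + K_pos) with K_pos = K_p·P(0).
P(0) = 0.9474. Require 1/(1 + K_p·0.9474) = 0.01, so 1 + 0.9474·K_p = 100.
K_p = (100 − 1)/0.9474 = 104.

K_p = 104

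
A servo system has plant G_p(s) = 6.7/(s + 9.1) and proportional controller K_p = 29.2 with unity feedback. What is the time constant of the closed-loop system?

Closed-loop transfer function: T(s) = K_p·G_p(s)/(1 + K_p·G_p(s)) = 195.6/(s + 9.1 + 195.6) = 195.6/(s + 204.7).
Time constant τ = 1/204.7 = 0.00488 s.

τ = 0.00488 s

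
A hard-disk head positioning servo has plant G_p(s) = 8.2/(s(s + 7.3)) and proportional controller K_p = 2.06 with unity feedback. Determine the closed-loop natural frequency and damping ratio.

With unity feedback the closed-loop characteristic equation is s² + 7.3s + 2.06·8.2 = s² + 7.3s + 16.89 = 0.
Matching s² + 2ζω_n s + ω_n²: ω_n = √16.89 = 4.11 rad/s and 2ζω_n = 7.3, so ζ = 7.3/(2·4.11) = 0.888.

ω_n = 4.11 rad/s, ζ = 0.888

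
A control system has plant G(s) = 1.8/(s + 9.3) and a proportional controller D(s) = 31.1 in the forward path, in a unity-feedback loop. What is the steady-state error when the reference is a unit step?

0.142

The loop is type 0. Static position error constant K_pos = D(0)·G(0) = 31.1·0.1935 = 6.019.
Steady-state error to a unit step: e_ss = 1/(1+K_pos) = 1/7.019 = 0.142.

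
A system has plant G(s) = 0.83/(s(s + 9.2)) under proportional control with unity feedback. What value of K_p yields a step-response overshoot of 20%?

K_p = 123

From %OS = 100·exp(−πζ/√(1−ζ²)) = 20%, ζ = −ln(0.2)/√(π²+ln²(0.2)) = 0.4559.
Characteristic equation s² + 9.2s + 0.83K_p = 0 gives ζ = 9.2/(2√(0.83K_p)).
Setting ζ = 0.4559: √(0.83K_p) = 9.2/(2·0.4559) = 10.09, so K_p = 101.8/0.83 = 123.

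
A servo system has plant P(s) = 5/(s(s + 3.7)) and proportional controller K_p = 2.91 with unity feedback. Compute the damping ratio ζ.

1 + K_p·P(s) = 0 gives s² + 3.7s + 14.55 = 0.
So ω_n² = 14.55 ⇒ ω_n = 3.814 rad/s, and ζ = 3.7/(2ω_n) = 0.485.

ζ = 0.485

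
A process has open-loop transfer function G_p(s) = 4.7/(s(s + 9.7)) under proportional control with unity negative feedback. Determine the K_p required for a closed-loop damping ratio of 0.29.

K_p = 59.5

Closed-loop characteristic equation: s² + 9.7s + K_p·4.7 = 0.
So ω_n = √(4.7K_p) and 2ζω_n = 9.7, giving ζ = 9.7/(2√(4.7K_p)).
Setting ζ = 0.29: √(4.7K_p) = 9.7/(2·0.29) = 16.72, so K_p = 279.7/4.7 = 59.5.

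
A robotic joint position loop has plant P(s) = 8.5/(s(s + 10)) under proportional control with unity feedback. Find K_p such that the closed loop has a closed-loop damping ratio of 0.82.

K_p = 4.37

Closed-loop characteristic equation: s² + 10s + K_p·8.5 = 0.
So ω_n = √(8.5K_p) and 2ζω_n = 10, giving ζ = 10/(2√(8.5K_p)).
Setting ζ = 0.82: √(8.5K_p) = 10/(2·0.82) = 6.098, so K_p = 37.18/8.5 = 4.37.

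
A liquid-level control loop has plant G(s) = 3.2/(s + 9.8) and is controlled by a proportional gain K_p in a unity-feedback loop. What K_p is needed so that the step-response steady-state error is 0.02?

K_p = 150

The loop is type 0, so e_ss(step) = 1/(1 + K_pos) with K_pos = K_p·G(0).
G(0) = 0.3265. Require 1/(1 + K_p·0.3265) = 0.02, so 1 + 0.3265·K_p = 50.
K_p = (50 − 1)/0.3265 = 150.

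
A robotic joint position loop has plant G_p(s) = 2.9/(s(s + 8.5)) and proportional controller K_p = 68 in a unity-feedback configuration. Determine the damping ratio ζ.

With unity feedback the closed-loop characteristic equation is s² + 8.5s + 68·2.9 = s² + 8.5s + 197.2 = 0.
So ω_n² = 197.2 ⇒ ω_n = 14.04 rad/s, and ζ = 8.5/(2ω_n) = 0.303.

ζ = 0.303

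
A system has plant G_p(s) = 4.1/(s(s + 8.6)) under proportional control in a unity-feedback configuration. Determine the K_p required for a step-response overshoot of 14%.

From %OS = 100·exp(−πζ/√(1−ζ²)) = 14%, ζ = −ln(0.14)/√(π²+ln²(0.14)) = 0.5305.
Characteristic equation s² + 8.6s + 4.1K_p = 0 gives ζ = 8.6/(2√(4.1K_p)).
Setting ζ = 0.5305: √(4.1K_p) = 8.6/(2·0.5305) = 8.105, so K_p = 65.7/4.1 = 16.

K_p = 16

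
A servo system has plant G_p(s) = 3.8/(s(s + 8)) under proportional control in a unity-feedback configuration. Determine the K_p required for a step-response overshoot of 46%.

K_p = 73.1

From %OS = 100·exp(−πζ/√(1−ζ²)) = 46%, ζ = −ln(0.46)/√(π²+ln²(0.46)) = 0.24.
Characteristic equation s² + 8s + 3.8K_p = 0 gives ζ = 8/(2√(3.8K_p)).
Setting ζ = 0.24: √(3.8K_p) = 8/(2·0.24) = 16.67, so K_p = 277.9/3.8 = 73.1.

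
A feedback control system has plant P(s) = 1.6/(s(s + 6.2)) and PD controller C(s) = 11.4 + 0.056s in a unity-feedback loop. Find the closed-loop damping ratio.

Forward path: (11.4 + 0.056s)·1.6/(s(s+6.2)). The closed-loop characteristic equation is s² + (6.2 + 1.6·0.056)s + 1.6·11.4 = 0.
That is s² + 6.29s + 18.24 = 0, so ω_n = 4.271 rad/s and ζ = 6.29/(2·4.271) = 0.7363.

ζ = 0.736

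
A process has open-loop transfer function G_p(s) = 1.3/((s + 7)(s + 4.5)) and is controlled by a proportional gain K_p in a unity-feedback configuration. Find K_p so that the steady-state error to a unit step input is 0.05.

For a type-0 loop with proportional control, e_ss = 1/(1 + K_p·G_p(0)).
G_p(0) = 0.04127. Require 1/(1 + K_p·0.04127) = 0.05, so 1 + 0.04127·K_p = 20.
K_p = (20 − 1)/0.04127 = 460.

K_p = 460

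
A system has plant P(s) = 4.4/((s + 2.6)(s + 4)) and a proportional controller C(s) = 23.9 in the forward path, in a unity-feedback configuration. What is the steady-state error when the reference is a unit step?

The loop is type 0. Static position error constant K_pos = C(0)·P(0) = 23.9·0.4231 = 10.11.
Steady-state error to a unit step: e_ss = 1/(1+K_pos) = 1/11.11 = 0.09.

0.09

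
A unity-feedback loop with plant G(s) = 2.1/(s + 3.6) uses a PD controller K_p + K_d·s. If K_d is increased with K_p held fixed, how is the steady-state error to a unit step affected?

unchanged

At s = 0 the derivative term contributes nothing: C(0) = K_p regardless of K_d, so K_pos = K_p·G(0) and e_ss are unchanged.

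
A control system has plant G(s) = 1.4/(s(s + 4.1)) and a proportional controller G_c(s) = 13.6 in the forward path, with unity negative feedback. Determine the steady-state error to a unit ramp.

The loop has one pole at the origin (type 1). Velocity error constant K_v = lim_{s→0} s·G_c(s)G(s) = 13.6·1.4/4.1 = 4.644.
Steady-state error to a unit ramp: e_ss = 1/K_v = 0.215.

0.215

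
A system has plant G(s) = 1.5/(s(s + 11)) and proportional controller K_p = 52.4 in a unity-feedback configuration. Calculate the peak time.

The closed-loop denominator s² + 11s + 78.6 gives ω_n = √78.6 = 8.866 and ζ = 11/(2ω_n) = 0.6204.
Damped frequency ω_d = ω_n√(1−ζ²) = 6.953 rad/s, so peak time T_p = π/ω_d = 0.452 s.

T_p = 0.452 s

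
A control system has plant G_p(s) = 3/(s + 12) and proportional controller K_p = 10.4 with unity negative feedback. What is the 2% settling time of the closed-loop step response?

Closed-loop transfer function: T(s) = K_p·G_p(s)/(1 + K_p·G_p(s)) = 31.2/(s + 12 + 31.2) = 31.2/(s + 43.2).
Time constant τ = 1/43.2 = 0.02315 s, so the 2% settling time is about 4τ = 0.0926 s.

T_s ≈ 0.0926 s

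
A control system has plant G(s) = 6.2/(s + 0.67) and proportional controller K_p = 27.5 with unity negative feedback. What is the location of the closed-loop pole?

s = -171.2

Closed-loop transfer function: T(s) = K_p·G(s)/(1 + K_p·G(s)) = 170.5/(s + 0.67 + 170.5) = 170.5/(s + 171.2).
The closed-loop pole is at s = −171.2.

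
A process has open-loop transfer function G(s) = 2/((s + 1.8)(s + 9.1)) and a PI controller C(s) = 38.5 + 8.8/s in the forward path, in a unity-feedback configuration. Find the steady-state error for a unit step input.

The open loop C(s)G(s) has a pole at the origin (type 1), so the static position error constant is infinite and e_ss = 1/(1+∞) = 0.

0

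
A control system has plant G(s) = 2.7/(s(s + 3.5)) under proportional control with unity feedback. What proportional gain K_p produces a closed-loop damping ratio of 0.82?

Closed-loop characteristic equation: s² + 3.5s + K_p·2.7 = 0.
So ω_n = √(2.7K_p) and 2ζω_n = 3.5, giving ζ = 3.5/(2√(2.7K_p)).
Setting ζ = 0.82: √(2.7K_p) = 3.5/(2·0.82) = 2.134, so K_p = 4.555/2.7 = 1.69.

K_p = 1.69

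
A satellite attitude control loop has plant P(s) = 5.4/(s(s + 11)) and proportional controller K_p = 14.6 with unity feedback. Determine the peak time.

T_p = 0.451 s

Closed-loop characteristic equation: s² + 11s + 78.84 = 0, so ω_n = 8.879 rad/s and ζ = 11/(2·8.879) = 0.6194.
Damped frequency ω_d = ω_n√(1−ζ²) = 6.971 rad/s, so peak time T_p = π/ω_d = 0.451 s.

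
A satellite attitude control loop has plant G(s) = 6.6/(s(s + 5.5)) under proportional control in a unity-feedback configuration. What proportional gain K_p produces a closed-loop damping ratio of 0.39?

Closed-loop characteristic equation: s² + 5.5s + K_p·6.6 = 0.
So ω_n = √(6.6K_p) and 2ζω_n = 5.5, giving ζ = 5.5/(2√(6.6K_p)).
Setting ζ = 0.39: √(6.6K_p) = 5.5/(2·0.39) = 7.051, so K_p = 49.72/6.6 = 7.53.

K_p = 7.53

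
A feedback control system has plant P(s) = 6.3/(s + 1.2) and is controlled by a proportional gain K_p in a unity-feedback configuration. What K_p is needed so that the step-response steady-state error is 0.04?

For a type-0 loop with proportional control, e_ss = 1/(1 + K_p·P(0)).
P(0) = 5.25. Require 1/(1 + K_p·5.25) = 0.04, so 1 + 5.25·K_p = 25.
K_p = (25 − 1)/5.25 = 4.57.

K_p = 4.57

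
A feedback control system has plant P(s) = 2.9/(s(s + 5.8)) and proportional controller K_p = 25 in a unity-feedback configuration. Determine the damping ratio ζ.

The closed-loop denominator is s(s+5.8) + 25·2.9 = s² + 5.8s + 72.5.
So ω_n² = 72.5 ⇒ ω_n = 8.515 rad/s, and ζ = 5.8/(2ω_n) = 0.341.

ζ = 0.341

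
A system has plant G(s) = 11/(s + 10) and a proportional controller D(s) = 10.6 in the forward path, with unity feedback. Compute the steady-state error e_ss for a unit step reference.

0.079

The loop is type 0. Static position error constant K_pos = D(0)·G(0) = 10.6·1.1 = 11.66.
Steady-state error to a unit step: e_ss = 1/(1+K_pos) = 1/12.66 = 0.079.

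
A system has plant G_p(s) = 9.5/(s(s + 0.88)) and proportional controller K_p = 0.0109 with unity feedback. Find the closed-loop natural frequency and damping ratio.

ω_n = 0.322 rad/s, ζ = 1.37

With unity feedback the closed-loop characteristic equation is s² + 0.88s + 0.0109·9.5 = s² + 0.88s + 0.1036 = 0.
Matching s² + 2ζω_n s + ω_n²: ω_n = √0.1036 = 0.3218 rad/s and 2ζω_n = 0.88, so ζ = 0.88/(2·0.3218) = 1.37.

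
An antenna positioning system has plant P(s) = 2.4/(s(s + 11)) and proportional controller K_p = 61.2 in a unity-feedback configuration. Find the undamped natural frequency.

1 + K_p·P(s) = 0 gives s² + 11s + 146.9 = 0.
So ω_n² = 146.9 ⇒ ω_n = 12.12 rad/s, and ζ = 11/(2ω_n) = 0.454.

ω_n = 12.1 rad/s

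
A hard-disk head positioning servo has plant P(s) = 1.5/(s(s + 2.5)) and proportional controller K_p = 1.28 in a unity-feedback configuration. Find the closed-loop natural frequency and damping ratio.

ω_n = 1.39 rad/s, ζ = 0.902

1 + K_p·P(s) = 0 gives s² + 2.5s + 1.92 = 0.
So ω_n² = 1.92 ⇒ ω_n = 1.386 rad/s, and ζ = 2.5/(2ω_n) = 0.902.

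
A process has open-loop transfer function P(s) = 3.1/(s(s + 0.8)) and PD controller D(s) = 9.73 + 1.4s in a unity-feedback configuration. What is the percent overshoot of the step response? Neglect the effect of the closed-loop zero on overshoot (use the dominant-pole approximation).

18.9%

Forward path: (9.73 + 1.4s)·3.1/(s(s+0.8)). The closed-loop characteristic equation is s² + (0.8 + 3.1·1.4)s + 3.1·9.73 = 0.
That is s² + 5.14s + 30.16 = 0, so ω_n = 5.492 rad/s and ζ = 5.14/(2·5.492) = 0.4679.
%OS = 100·exp(−πζ/√(1−ζ²)) = 18.9%.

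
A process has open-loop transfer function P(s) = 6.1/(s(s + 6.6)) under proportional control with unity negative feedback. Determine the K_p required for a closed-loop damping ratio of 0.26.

K_p = 26.4

Closed-loop characteristic equation: s² + 6.6s + K_p·6.1 = 0.
So ω_n = √(6.1K_p) and 2ζω_n = 6.6, giving ζ = 6.6/(2√(6.1K_p)).
Setting ζ = 0.26: √(6.1K_p) = 6.6/(2·0.26) = 12.69, so K_p = 161.1/6.1 = 26.4.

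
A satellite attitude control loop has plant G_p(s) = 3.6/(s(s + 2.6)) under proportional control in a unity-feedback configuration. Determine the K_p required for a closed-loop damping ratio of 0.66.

K_p = 1.08

Closed-loop characteristic equation: s² + 2.6s + K_p·3.6 = 0.
So ω_n = √(3.6K_p) and 2ζω_n = 2.6, giving ζ = 2.6/(2√(3.6K_p)).
Setting ζ = 0.66: √(3.6K_p) = 2.6/(2·0.66) = 1.97, so K_p = 3.88/3.6 = 1.08.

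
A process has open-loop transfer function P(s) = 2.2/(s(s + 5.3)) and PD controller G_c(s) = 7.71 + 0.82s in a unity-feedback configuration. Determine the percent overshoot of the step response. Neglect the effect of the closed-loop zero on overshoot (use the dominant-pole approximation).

Forward path: (7.71 + 0.82s)·2.2/(s(s+5.3)). The closed-loop characteristic equation is s² + (5.3 + 2.2·0.82)s + 2.2·7.71 = 0.
That is s² + 7.104s + 16.96 = 0, so ω_n = 4.118 rad/s and ζ = 7.104/(2·4.118) = 0.8625.
%OS = 100·exp(−πζ/√(1−ζ²)) = 0.473%.

0.473%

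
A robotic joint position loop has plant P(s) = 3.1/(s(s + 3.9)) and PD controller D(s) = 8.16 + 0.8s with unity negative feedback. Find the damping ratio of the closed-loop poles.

Forward path: (8.16 + 0.8s)·3.1/(s(s+3.9)). The closed-loop characteristic equation is s² + (3.9 + 3.1·0.8)s + 3.1·8.16 = 0.
That is s² + 6.38s + 25.3 = 0, so ω_n = 5.03 rad/s and ζ = 6.38/(2·5.03) = 0.6343.

ζ = 0.634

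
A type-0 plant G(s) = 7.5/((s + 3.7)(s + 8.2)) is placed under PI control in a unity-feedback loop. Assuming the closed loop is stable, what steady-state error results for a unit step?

0

The PI controller's integrator makes the forward path type 1, so e_ss to a step is zero.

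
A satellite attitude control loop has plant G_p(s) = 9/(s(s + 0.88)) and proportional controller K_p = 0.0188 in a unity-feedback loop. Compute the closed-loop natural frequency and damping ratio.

ω_n = 0.411 rad/s, ζ = 1.07

With unity feedback the closed-loop characteristic equation is s² + 0.88s + 0.0188·9 = s² + 0.88s + 0.1692 = 0.
So ω_n² = 0.1692 ⇒ ω_n = 0.4113 rad/s, and ζ = 0.88/(2ω_n) = 1.07.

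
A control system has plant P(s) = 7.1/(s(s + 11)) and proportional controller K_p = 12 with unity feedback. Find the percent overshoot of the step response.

9.72%

Closed-loop characteristic equation: s² + 11s + 85.2 = 0, so ω_n = 9.23 rad/s and ζ = 11/(2·9.23) = 0.5959.
%OS = 100·exp(−πζ/√(1−ζ²)) = 100·exp(−π·0.5959/√0.645) = 9.72%.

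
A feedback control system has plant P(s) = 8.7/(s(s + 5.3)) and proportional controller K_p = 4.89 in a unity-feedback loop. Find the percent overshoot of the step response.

24.7%

From 1 + K_pP(s) = 0: s² + 5.3s + 42.54 = 0 ⇒ ω_n = 6.522, ζ = 0.4063.
%OS = 100·exp(−πζ/√(1−ζ²)) = 100·exp(−π·0.4063/√0.8349) = 24.7%.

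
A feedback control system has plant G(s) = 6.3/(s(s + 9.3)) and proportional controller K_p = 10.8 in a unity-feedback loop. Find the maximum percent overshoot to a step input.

From 1 + K_pG(s) = 0: s² + 9.3s + 68.04 = 0 ⇒ ω_n = 8.249, ζ = 0.5637.
%OS = 100·exp(−πζ/√(1−ζ²)) = 100·exp(−π·0.5637/√0.6822) = 11.7%.

11.7%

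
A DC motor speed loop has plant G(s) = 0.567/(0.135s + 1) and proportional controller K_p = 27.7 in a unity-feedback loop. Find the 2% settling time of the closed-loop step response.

Closed loop: T(s) = K_p·G/(1+K_p·G) = 15.71/(0.135s + 1 + 15.71), with pole at s = −(1 + 15.71)/0.135 = −123.7.
τ = 1/123.7 = 0.008081 s, so 2% settling time ≈ 4τ = 0.0323 s.

T_s ≈ 0.0323 s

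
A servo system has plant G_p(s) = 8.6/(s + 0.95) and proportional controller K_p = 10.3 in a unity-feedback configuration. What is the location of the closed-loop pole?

Closed-loop transfer function: T(s) = K_p·G_p(s)/(1 + K_p·G_p(s)) = 88.58/(s + 0.95 + 88.58) = 88.58/(s + 89.53).
The closed-loop pole is at s = −89.53.

s = -89.53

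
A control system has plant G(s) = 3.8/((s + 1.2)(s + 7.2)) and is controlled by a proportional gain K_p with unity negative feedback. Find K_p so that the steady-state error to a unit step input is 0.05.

Steady-state error for a unit step on this type-0 loop is 1/(1 + K_p·G(0)).
G(0) = 0.4398. Require 1/(1 + K_p·0.4398) = 0.05, so 1 + 0.4398·K_p = 20.
K_p = (20 − 1)/0.4398 = 43.2.

K_p = 43.2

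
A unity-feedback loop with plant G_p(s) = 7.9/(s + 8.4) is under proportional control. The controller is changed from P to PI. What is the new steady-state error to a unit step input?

Adding integral action puts a pole at s = 0 in the forward path, raising the system type to 1; a type-1 loop has zero steady-state error to a step.

0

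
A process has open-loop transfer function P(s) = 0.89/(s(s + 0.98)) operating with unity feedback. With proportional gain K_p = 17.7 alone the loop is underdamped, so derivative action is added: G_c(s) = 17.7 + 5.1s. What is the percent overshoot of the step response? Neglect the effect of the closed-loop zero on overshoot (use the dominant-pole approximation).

Forward path: (17.7 + 5.1s)·0.89/(s(s+0.98)). The closed-loop characteristic equation is s² + (0.98 + 0.89·5.1)s + 0.89·17.7 = 0.
That is s² + 5.519s + 15.75 = 0, so ω_n = 3.969 rad/s and ζ = 5.519/(2·3.969) = 0.6953.
%OS = 100·exp(−πζ/√(1−ζ²)) = 4.79%.

4.79%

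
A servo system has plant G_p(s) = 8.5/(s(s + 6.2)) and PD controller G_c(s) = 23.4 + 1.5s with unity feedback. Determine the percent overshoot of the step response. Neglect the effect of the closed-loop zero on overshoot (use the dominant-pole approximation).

Forward path: (23.4 + 1.5s)·8.5/(s(s+6.2)). The closed-loop characteristic equation is s² + (6.2 + 8.5·1.5)s + 8.5·23.4 = 0.
That is s² + 18.95s + 198.9 = 0, so ω_n = 14.1 rad/s and ζ = 18.95/(2·14.1) = 0.6718.
%OS = 100·exp(−πζ/√(1−ζ²)) = 5.79%.

5.79%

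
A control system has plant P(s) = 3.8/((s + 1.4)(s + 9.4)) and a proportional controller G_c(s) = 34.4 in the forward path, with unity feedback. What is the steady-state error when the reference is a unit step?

0.0915

The loop is type 0. Static position error constant K_pos = G_c(0)·P(0) = 34.4·0.2888 = 9.933.
Steady-state error to a unit step: e_ss = 1/(1+K_pos) = 1/10.93 = 0.0915.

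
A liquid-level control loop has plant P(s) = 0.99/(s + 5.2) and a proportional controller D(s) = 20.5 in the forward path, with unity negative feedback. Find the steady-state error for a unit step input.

0.204

The loop is type 0. Static position error constant K_pos = D(0)·P(0) = 20.5·0.1904 = 3.903.
Steady-state error to a unit step: e_ss = 1/(1+K_pos) = 1/4.903 = 0.204.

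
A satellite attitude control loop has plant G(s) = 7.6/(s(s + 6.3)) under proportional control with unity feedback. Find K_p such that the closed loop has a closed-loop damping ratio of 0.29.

Closed-loop characteristic equation: s² + 6.3s + K_p·7.6 = 0.
So ω_n = √(7.6K_p) and 2ζω_n = 6.3, giving ζ = 6.3/(2√(7.6K_p)).
Setting ζ = 0.29: √(7.6K_p) = 6.3/(2·0.29) = 10.86, so K_p = 118/7.6 = 15.5.

K_p = 15.5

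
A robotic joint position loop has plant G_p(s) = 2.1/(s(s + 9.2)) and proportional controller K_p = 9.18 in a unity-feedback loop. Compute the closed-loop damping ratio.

ζ = 1.05

With unity feedback the closed-loop characteristic equation is s² + 9.2s + 9.18·2.1 = s² + 9.2s + 19.28 = 0.
Matching s² + 2ζω_n s + ω_n²: ω_n = √19.28 = 4.391 rad/s and 2ζω_n = 9.2, so ζ = 9.2/(2·4.391) = 1.05.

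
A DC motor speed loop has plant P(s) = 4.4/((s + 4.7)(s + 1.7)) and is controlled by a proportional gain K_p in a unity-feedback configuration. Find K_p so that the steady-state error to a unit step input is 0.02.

For a type-0 loop with proportional control, e_ss = 1/(1 + K_p·P(0)).
P(0) = 0.5507. Require 1/(1 + K_p·0.5507) = 0.02, so 1 + 0.5507·K_p = 50.
K_p = (50 − 1)/0.5507 = 89.

K_p = 89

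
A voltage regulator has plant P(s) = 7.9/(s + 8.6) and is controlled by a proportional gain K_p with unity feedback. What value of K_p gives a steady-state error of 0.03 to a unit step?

K_p = 35.2

For a type-0 loop with proportional control, e_ss = 1/(1 + K_p·P(0)).
P(0) = 0.9186. Require 1/(1 + K_p·0.9186) = 0.03, so 1 + 0.9186·K_p = 33.33.
K_p = (33.33 − 1)/0.9186 = 35.2.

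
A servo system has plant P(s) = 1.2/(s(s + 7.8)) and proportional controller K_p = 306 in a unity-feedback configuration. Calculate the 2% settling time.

The closed-loop denominator s² + 7.8s + 367.2 gives ω_n = √367.2 = 19.16 and ζ = 7.8/(2ω_n) = 0.2035.
2% settling time T_s ≈ 4/(ζω_n) = 4/3.9 = 1.03 s.

T_s ≈ 1.03 s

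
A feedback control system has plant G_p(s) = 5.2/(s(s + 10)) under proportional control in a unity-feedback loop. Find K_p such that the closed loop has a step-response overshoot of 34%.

K_p = 45.6

From %OS = 100·exp(−πζ/√(1−ζ²)) = 34%, ζ = −ln(0.34)/√(π²+ln²(0.34)) = 0.3248.
Characteristic equation s² + 10s + 5.2K_p = 0 gives ζ = 10/(2√(5.2K_p)).
Setting ζ = 0.3248: √(5.2K_p) = 10/(2·0.3248) = 15.4, so K_p = 237/5.2 = 45.6.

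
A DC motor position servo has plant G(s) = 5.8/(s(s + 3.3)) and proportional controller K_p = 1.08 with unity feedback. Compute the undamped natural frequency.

ω_n = 2.5 rad/s

1 + K_p·G(s) = 0 gives s² + 3.3s + 6.264 = 0.
Matching s² + 2ζω_n s + ω_n²: ω_n = √6.264 = 2.503 rad/s and 2ζω_n = 3.3, so ζ = 3.3/(2·2.503) = 0.659.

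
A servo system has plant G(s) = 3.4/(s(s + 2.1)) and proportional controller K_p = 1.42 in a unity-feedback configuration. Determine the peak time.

T_p = 1.63 s

The closed-loop denominator s² + 2.1s + 4.828 gives ω_n = √4.828 = 2.197 and ζ = 2.1/(2ω_n) = 0.4779.
Damped frequency ω_d = ω_n√(1−ζ²) = 1.93 rad/s, so peak time T_p = π/ω_d = 1.63 s.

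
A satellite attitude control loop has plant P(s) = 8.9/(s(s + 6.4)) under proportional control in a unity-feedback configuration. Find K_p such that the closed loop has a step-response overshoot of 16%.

From %OS = 100·exp(−πζ/√(1−ζ²)) = 16%, ζ = −ln(0.16)/√(π²+ln²(0.16)) = 0.5039.
Characteristic equation s² + 6.4s + 8.9K_p = 0 gives ζ = 6.4/(2√(8.9K_p)).
Setting ζ = 0.5039: √(8.9K_p) = 6.4/(2·0.5039) = 6.351, so K_p = 40.33/8.9 = 4.53.

K_p = 4.53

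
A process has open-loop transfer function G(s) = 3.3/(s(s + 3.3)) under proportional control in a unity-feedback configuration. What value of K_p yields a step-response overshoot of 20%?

From %OS = 100·exp(−πζ/√(1−ζ²)) = 20%, ζ = −ln(0.2)/√(π²+ln²(0.2)) = 0.4559.
Characteristic equation s² + 3.3s + 3.3K_p = 0 gives ζ = 3.3/(2√(3.3K_p)).
Setting ζ = 0.4559: √(3.3K_p) = 3.3/(2·0.4559) = 3.619, so K_p = 13.1/3.3 = 3.97.

K_p = 3.97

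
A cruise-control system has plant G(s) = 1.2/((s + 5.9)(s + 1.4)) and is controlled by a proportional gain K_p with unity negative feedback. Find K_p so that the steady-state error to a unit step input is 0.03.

K_p = 223

For a type-0 loop with proportional control, e_ss = 1/(1 + K_p·G(0)).
G(0) = 0.1453. Require 1/(1 + K_p·0.1453) = 0.03, so 1 + 0.1453·K_p = 33.33.
K_p = (33.33 − 1)/0.1453 = 223.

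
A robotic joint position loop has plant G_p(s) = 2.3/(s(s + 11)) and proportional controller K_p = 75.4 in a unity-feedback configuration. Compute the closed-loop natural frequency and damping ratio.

The closed-loop denominator is s(s+11) + 75.4·2.3 = s² + 11s + 173.4.
Matching s² + 2ζω_n s + ω_n²: ω_n = √173.4 = 13.17 rad/s and 2ζω_n = 11, so ζ = 11/(2·13.17) = 0.418.

ω_n = 13.2 rad/s, ζ = 0.418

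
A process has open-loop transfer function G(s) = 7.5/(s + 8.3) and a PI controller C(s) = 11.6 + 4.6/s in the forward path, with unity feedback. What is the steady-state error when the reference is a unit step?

The open loop C(s)G(s) has a pole at the origin (type 1), so the static position error constant is infinite and e_ss = 1/(1+∞) = 0.

0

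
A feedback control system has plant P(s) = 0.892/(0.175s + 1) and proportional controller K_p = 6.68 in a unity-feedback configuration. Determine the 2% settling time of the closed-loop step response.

Closed loop: T(s) = K_p·P/(1+K_p·P) = 5.959/(0.175s + 1 + 5.959), with pole at s = −(1 + 5.959)/0.175 = −39.76.
τ = 1/39.76 = 0.02515 s, so 2% settling time ≈ 4τ = 0.101 s.

T_s ≈ 0.101 s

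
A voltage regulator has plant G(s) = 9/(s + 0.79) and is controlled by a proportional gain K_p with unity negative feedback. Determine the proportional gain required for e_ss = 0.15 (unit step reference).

K_p = 0.497

Steady-state error for a unit step on this type-0 loop is 1/(1 + K_p·G(0)).
G(0) = 11.39. Require 1/(1 + K_p·11.39) = 0.15, so 1 + 11.39·K_p = 6.667.
K_p = (6.667 − 1)/11.39 = 0.497.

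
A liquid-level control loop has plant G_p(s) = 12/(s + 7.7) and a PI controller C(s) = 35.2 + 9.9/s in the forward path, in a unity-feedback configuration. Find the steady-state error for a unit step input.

0

The open loop C(s)G_p(s) has a pole at the origin (type 1), so the static position error constant is infinite and e_ss = 1/(1+∞) = 0.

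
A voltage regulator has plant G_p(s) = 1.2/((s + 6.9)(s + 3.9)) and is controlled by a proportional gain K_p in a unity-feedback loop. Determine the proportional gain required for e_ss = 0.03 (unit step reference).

K_p = 725

Steady-state error for a unit step on this type-0 loop is 1/(1 + K_p·G_p(0)).
G_p(0) = 0.04459. Require 1/(1 + K_p·0.04459) = 0.03, so 1 + 0.04459·K_p = 33.33.
K_p = (33.33 − 1)/0.04459 = 725.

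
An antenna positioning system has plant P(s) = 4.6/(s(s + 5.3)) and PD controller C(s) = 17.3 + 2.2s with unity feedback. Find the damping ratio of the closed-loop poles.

ζ = 0.864

Forward path: (17.3 + 2.2s)·4.6/(s(s+5.3)). The closed-loop characteristic equation is s² + (5.3 + 4.6·2.2)s + 4.6·17.3 = 0.
That is s² + 15.42s + 79.58 = 0, so ω_n = 8.921 rad/s and ζ = 15.42/(2·8.921) = 0.8643.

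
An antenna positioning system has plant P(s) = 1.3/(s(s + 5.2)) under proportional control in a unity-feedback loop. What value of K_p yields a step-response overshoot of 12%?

From %OS = 100·exp(−πζ/√(1−ζ²)) = 12%, ζ = −ln(0.12)/√(π²+ln²(0.12)) = 0.5594.
Characteristic equation s² + 5.2s + 1.3K_p = 0 gives ζ = 5.2/(2√(1.3K_p)).
Setting ζ = 0.5594: √(1.3K_p) = 5.2/(2·0.5594) = 4.648, so K_p = 21.6/1.3 = 16.6.

K_p = 16.6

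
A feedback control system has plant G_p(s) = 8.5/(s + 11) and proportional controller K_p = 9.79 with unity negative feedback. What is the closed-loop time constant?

τ = 0.0106 s

Closed-loop transfer function: T(s) = K_p·G_p(s)/(1 + K_p·G_p(s)) = 83.21/(s + 11 + 83.21) = 83.21/(s + 94.21).
Time constant τ = 1/94.21 = 0.0106 s.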